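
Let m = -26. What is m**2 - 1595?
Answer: -919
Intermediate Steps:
m**2 - 1595 = (-26)**2 - 1595 = 676 - 1595 = -919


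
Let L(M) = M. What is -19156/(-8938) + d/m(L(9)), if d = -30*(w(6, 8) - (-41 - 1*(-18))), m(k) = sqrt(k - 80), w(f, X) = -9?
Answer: 9578/4469 + 420*I*sqrt(71)/71 ≈ 2.1432 + 49.845*I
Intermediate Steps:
m(k) = sqrt(-80 + k)
d = -420 (d = -30*(-9 - (-41 - 1*(-18))) = -30*(-9 - (-41 + 18)) = -30*(-9 - 1*(-23)) = -30*(-9 + 23) = -30*14 = -420)
-19156/(-8938) + d/m(L(9)) = -19156/(-8938) - 420/sqrt(-80 + 9) = -19156*(-1/8938) - 420*(-I*sqrt(71)/71) = 9578/4469 - 420*(-I*sqrt(71)/71) = 9578/4469 - (-420)*I*sqrt(71)/71 = 9578/4469 + 420*I*sqrt(71)/71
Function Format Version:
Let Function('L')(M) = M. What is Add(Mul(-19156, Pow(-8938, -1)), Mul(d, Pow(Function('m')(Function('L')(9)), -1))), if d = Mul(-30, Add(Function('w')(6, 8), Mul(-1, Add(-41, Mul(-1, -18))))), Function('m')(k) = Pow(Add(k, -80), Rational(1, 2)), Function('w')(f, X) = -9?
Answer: Add(Rational(9578, 4469), Mul(Rational(420, 71), I, Pow(71, Rational(1, 2)))) ≈ Add(2.1432, Mul(49.845, I))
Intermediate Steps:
Function('m')(k) = Pow(Add(-80, k), Rational(1, 2))
d = -420 (d = Mul(-30, Add(-9, Mul(-1, Add(-41, Mul(-1, -18))))) = Mul(-30, Add(-9, Mul(-1, Add(-41, 18)))) = Mul(-30, Add(-9, Mul(-1, -23))) = Mul(-30, Add(-9, 23)) = Mul(-30, 14) = -420)
Add(Mul(-19156, Pow(-8938, -1)), Mul(d, Pow(Function('m')(Function('L')(9)), -1))) = Add(Mul(-19156, Pow(-8938, -1)), Mul(-420, Pow(Pow(Add(-80, 9), Rational(1, 2)), -1))) = Add(Mul(-19156, Rational(-1, 8938)), Mul(-420, Pow(Pow(-71, Rational(1, 2)), -1))) = Add(Rational(9578, 4469), Mul(-420, Pow(Mul(I, Pow(71, Rational(1, 2))), -1))) = Add(Rational(9578, 4469), Mul(-420, Mul(Rational(-1, 71), I, Pow(71, Rational(1, 2))))) = Add(Rational(9578, 4469), Mul(Rational(420, 71), I, Pow(71, Rational(1, 2))))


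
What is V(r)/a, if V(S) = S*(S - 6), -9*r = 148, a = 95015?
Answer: 29896/7696215 ≈ 0.0038845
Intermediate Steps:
r = -148/9 (r = -⅑*148 = -148/9 ≈ -16.444)
V(S) = S*(-6 + S)
V(r)/a = -148*(-6 - 148/9)/9/95015 = -148/9*(-202/9)*(1/95015) = (29896/81)*(1/95015) = 29896/7696215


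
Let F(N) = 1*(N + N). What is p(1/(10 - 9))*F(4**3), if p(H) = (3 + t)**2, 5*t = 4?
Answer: 46208/25 ≈ 1848.3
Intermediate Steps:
t = 4/5 (t = (1/5)*4 = 4/5 ≈ 0.80000)
F(N) = 2*N (F(N) = 1*(2*N) = 2*N)
p(H) = 361/25 (p(H) = (3 + 4/5)**2 = (19/5)**2 = 361/25)
p(1/(10 - 9))*F(4**3) = 361*(2*4**3)/25 = 361*(2*64)/25 = (361/25)*128 = 46208/25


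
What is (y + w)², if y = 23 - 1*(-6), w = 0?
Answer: 841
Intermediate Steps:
y = 29 (y = 23 + 6 = 29)
(y + w)² = (29 + 0)² = 29² = 841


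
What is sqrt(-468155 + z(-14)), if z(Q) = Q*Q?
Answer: I*sqrt(467959) ≈ 684.08*I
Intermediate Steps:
z(Q) = Q**2
sqrt(-468155 + z(-14)) = sqrt(-468155 + (-14)**2) = sqrt(-468155 + 196) = sqrt(-467959) = I*sqrt(467959)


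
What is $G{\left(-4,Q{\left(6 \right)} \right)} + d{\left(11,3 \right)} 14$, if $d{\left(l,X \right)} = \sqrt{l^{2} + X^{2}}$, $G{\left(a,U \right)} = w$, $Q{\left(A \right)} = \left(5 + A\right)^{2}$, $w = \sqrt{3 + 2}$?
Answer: $\sqrt{5} + 14 \sqrt{130} \approx 161.86$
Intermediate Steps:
$w = \sqrt{5} \approx 2.2361$
$G{\left(a,U \right)} = \sqrt{5}$
$d{\left(l,X \right)} = \sqrt{X^{2} + l^{2}}$
$G{\left(-4,Q{\left(6 \right)} \right)} + d{\left(11,3 \right)} 14 = \sqrt{5} + \sqrt{3^{2} + 11^{2}} \cdot 14 = \sqrt{5} + \sqrt{9 + 121} \cdot 14 = \sqrt{5} + \sqrt{130} \cdot 14 = \sqrt{5} + 14 \sqrt{130}$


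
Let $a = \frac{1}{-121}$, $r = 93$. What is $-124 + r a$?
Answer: $- \frac{15097}{121} \approx -124.77$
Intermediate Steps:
$a = - \frac{1}{121} \approx -0.0082645$
$-124 + r a = -124 + 93 \left(- \frac{1}{121}\right) = -124 - \frac{93}{121} = - \frac{15097}{121}$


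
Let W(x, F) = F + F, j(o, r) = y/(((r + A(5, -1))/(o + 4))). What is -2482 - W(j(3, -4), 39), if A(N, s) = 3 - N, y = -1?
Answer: -2560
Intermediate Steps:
j(o, r) = -(4 + o)/(-2 + r) (j(o, r) = -1/((r + (3 - 1*5))/(o + 4)) = -1/((r + (3 - 5))/(4 + o)) = -1/((r - 2)/(4 + o)) = -1/((-2 + r)/(4 + o)) = -(4 + o)/(-2 + r))
W(x, F) = 2*F
-2482 - W(j(3, -4), 39) = -2482 - 2*39 = -2482 - 1*78 = -2482 - 78 = -2560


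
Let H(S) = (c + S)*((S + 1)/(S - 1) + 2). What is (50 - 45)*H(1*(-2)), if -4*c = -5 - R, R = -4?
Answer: -245/12 ≈ -20.417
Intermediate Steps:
c = 1/4 (c = -(-5 - 1*(-4))/4 = -(-5 + 4)/4 = -1/4*(-1) = 1/4 ≈ 0.25000)
H(S) = (2 + (1 + S)/(-1 + S))*(1/4 + S) (H(S) = (1/4 + S)*((S + 1)/(S - 1) + 2) = (1/4 + S)*((1 + S)/(-1 + S) + 2) = (1/4 + S)*(2 + (1 + S)/(-1 + S)) = (2 + (1 + S)/(-1 + S))*(1/4 + S))
(50 - 45)*H(1*(-2)) = (50 - 45)*((-1 - (-2) + 12*(1*(-2))**2)/(4*(-1 + 1*(-2)))) = 5*((-1 - 1*(-2) + 12*(-2)**2)/(4*(-1 - 2))) = 5*((1/4)*(-1 + 2 + 12*4)/(-3)) = 5*((1/4)*(-1/3)*(-1 + 2 + 48)) = 5*((1/4)*(-1/3)*49) = 5*(-49/12) = -245/12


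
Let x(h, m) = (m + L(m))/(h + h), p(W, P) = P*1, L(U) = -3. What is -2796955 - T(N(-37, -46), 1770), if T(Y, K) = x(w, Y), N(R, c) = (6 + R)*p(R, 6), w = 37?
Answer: -206974481/74 ≈ -2.7970e+6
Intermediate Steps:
p(W, P) = P
x(h, m) = (-3 + m)/(2*h) (x(h, m) = (m - 3)/(h + h) = (-3 + m)/((2*h)) = (-3 + m)*(1/(2*h)) = (-3 + m)/(2*h))
N(R, c) = 36 + 6*R (N(R, c) = (6 + R)*6 = 36 + 6*R)
T(Y, K) = -3/74 + Y/74 (T(Y, K) = (1/2)*(-3 + Y)/37 = (1/2)*(1/37)*(-3 + Y) = -3/74 + Y/74)
-2796955 - T(N(-37, -46), 1770) = -2796955 - (-3/74 + (36 + 6*(-37))/74) = -2796955 - (-3/74 + (36 - 222)/74) = -2796955 - (-3/74 + (1/74)*(-186)) = -2796955 - (-3/74 - 93/37) = -2796955 - 1*(-189/74) = -2796955 + 189/74 = -206974481/74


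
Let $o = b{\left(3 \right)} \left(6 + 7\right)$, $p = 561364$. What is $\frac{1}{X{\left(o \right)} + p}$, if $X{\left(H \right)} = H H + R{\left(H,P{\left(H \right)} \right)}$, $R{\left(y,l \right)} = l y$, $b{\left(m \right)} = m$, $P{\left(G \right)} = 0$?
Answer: $\frac{1}{562885} \approx 1.7766 \cdot 10^{-6}$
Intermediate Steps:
$o = 39$ ($o = 3 \left(6 + 7\right) = 3 \cdot 13 = 39$)
$X{\left(H \right)} = H^{2}$ ($X{\left(H \right)} = H H + 0 H = H^{2} + 0 = H^{2}$)
$\frac{1}{X{\left(o \right)} + p} = \frac{1}{39^{2} + 561364} = \frac{1}{1521 + 561364} = \frac{1}{562885}$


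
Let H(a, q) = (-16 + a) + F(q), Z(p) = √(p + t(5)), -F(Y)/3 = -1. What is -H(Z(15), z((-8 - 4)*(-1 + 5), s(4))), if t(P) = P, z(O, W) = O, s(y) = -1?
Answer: 13 - 2*√5 ≈ 8.5279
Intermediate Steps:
F(Y) = 3 (F(Y) = -3*(-1) = 3)
Z(p) = √(5 + p) (Z(p) = √(p + 5) = √(5 + p))
H(a, q) = -13 + a (H(a, q) = (-16 + a) + 3 = -13 + a)
-H(Z(15), z((-8 - 4)*(-1 + 5), s(4))) = -(-13 + √(5 + 15)) = -(-13 + √20) = -(-13 + 2*√5) = 13 - 2*√5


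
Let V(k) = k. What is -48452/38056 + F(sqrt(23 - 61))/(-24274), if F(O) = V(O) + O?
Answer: -12113/9514 - I*sqrt(38)/12137 ≈ -1.2732 - 0.0005079*I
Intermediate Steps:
F(O) = 2*O (F(O) = O + O = 2*O)
-48452/38056 + F(sqrt(23 - 61))/(-24274) = -48452/38056 + (2*sqrt(23 - 61))/(-24274) = -48452*1/38056 + (2*sqrt(-38))*(-1/24274) = -12113/9514 + (2*(I*sqrt(38)))*(-1/24274) = -12113/9514 + (2*I*sqrt(38))*(-1/24274) = -12113/9514 - I*sqrt(38)/12137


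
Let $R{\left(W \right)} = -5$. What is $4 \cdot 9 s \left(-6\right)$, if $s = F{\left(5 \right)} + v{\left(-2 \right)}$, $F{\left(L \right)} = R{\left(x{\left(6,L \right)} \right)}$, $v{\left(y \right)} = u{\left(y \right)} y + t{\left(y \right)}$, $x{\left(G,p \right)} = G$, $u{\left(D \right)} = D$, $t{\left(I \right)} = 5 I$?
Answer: $2376$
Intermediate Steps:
$v{\left(y \right)} = y^{2} + 5 y$ ($v{\left(y \right)} = y y + 5 y = y^{2} + 5 y$)
$F{\left(L \right)} = -5$
$s = -11$ ($s = -5 - 2 \left(5 - 2\right) = -5 - 6 = -11$)
$4 \cdot 9 s \left(-6\right) = 4 \cdot 9 \left(-11\right) \left(-6\right) = 36 \left(-11\right) \left(-6\right) = \left(-396\right) \left(-6\right) = 2376$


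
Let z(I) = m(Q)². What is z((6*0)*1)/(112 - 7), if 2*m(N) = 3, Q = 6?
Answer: 3/140 ≈ 0.021429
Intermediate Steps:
m(N) = 3/2 (m(N) = (½)*3 = 3/2)
z(I) = 9/4 (z(I) = (3/2)² = 9/4)
z((6*0)*1)/(112 - 7) = 9/(4*(112 - 7)) = (9/4)/105 = (9/4)*(1/105) = 3/140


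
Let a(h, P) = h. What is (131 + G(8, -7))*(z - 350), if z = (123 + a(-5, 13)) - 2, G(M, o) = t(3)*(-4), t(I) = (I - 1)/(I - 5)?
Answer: -31590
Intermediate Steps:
t(I) = (-1 + I)/(-5 + I)
G(M, o) = 4 (G(M, o) = ((-1 + 3)/(-5 + 3))*(-4) = (2/(-2))*(-4) = -½*2*(-4) = -1*(-4) = 4)
z = 116 (z = (123 - 5) - 2 = 118 - 2 = 116)
(131 + G(8, -7))*(z - 350) = (131 + 4)*(116 - 350) = 135*(-234) = -31590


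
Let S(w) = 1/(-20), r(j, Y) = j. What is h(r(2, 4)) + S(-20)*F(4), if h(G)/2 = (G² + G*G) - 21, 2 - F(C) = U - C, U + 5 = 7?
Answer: -131/5 ≈ -26.200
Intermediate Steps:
U = 2 (U = -5 + 7 = 2)
S(w) = -1/20
F(C) = C (F(C) = 2 - (2 - C) = 2 + (-2 + C) = C)
h(G) = -42 + 4*G² (h(G) = 2*((G² + G*G) - 21) = 2*((G² + G²) - 21) = 2*(2*G² - 21) = 2*(-21 + 2*G²) = -42 + 4*G²)
h(r(2, 4)) + S(-20)*F(4) = (-42 + 4*2²) - 1/20*4 = (-42 + 4*4) - ⅕ = (-42 + 16) - ⅕ = -26 - ⅕ = -131/5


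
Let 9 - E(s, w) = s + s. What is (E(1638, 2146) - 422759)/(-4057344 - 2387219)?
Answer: 426026/6444563 ≈ 0.066106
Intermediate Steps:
E(s, w) = 9 - 2*s (E(s, w) = 9 - (s + s) = 9 - 2*s)
(E(1638, 2146) - 422759)/(-4057344 - 2387219) = ((9 - 2*1638) - 422759)/(-4057344 - 2387219) = ((9 - 3276) - 422759)/(-6444563) = (-3267 - 422759)*(-1/6444563) = -426026*(-1/6444563) = 426026/6444563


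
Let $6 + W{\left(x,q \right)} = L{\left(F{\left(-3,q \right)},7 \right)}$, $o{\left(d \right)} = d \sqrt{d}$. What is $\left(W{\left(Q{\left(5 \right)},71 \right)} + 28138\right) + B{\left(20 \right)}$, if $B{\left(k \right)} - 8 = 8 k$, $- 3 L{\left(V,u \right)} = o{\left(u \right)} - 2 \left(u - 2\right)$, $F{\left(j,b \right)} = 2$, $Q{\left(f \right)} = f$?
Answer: $\frac{84910}{3} - \frac{7 \sqrt{7}}{3} \approx 28297.0$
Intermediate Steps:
$o{\left(d \right)} = d^{\frac{3}{2}}$
$L{\left(V,u \right)} = - \frac{4}{3} - \frac{u^{\frac{3}{2}}}{3} + \frac{2 u}{3}$ ($L{\left(V,u \right)} = - \frac{u^{\frac{3}{2}} - 2 \left(u - 2\right)}{3} = - \frac{u^{\frac{3}{2}} - 2 \left(-2 + u\right)}{3} = - \frac{u^{\frac{3}{2}} - \left(-4 + 2 u\right)}{3} = - \frac{4 + u^{\frac{3}{2}} - 2 u}{3} = - \frac{4}{3} - \frac{u^{\frac{3}{2}}}{3} + \frac{2 u}{3}$)
$W{\left(x,q \right)} = - \frac{8}{3} - \frac{7 \sqrt{7}}{3}$ ($W{\left(x,q \right)} = -6 - \left(- \frac{10}{3} + \frac{7 \sqrt{7}}{3}\right) = -6 + \left(\frac{10}{3} - \frac{7 \sqrt{7}}{3}\right) = - \frac{8}{3} - \frac{7 \sqrt{7}}{3}$)
$B{\left(k \right)} = 8 + 8 k$
$\left(W{\left(Q{\left(5 \right)},71 \right)} + 28138\right) + B{\left(20 \right)} = \left(\left(- \frac{8}{3} - \frac{7 \sqrt{7}}{3}\right) + 28138\right) + \left(8 + 8 \cdot 20\right) = \left(\frac{84406}{3} - \frac{7 \sqrt{7}}{3}\right) + \left(8 + 160\right) = \left(\frac{84406}{3} - \frac{7 \sqrt{7}}{3}\right) + 168 = \frac{84910}{3} - \frac{7 \sqrt{7}}{3}$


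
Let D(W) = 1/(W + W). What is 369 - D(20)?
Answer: 14759/40 ≈ 368.98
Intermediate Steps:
D(W) = 1/(2*W)
369 - D(20) = 369 - 1/(2*20) = 369 - 1*1/40 = 369 - 1/40 = 14759/40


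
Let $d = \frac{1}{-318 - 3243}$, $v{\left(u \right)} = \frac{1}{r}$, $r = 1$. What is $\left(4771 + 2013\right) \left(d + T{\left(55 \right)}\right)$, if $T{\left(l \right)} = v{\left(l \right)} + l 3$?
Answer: $\frac{4010192000}{3561} \approx 1.1261 \cdot 10^{6}$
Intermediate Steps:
$v{\left(u \right)} = 1$ ($v{\left(u \right)} = 1^{-1} = 1$)
$T{\left(l \right)} = 1 + 3 l$ ($T{\left(l \right)} = 1 + l 3 = 1 + 3 l$)
$d = - \frac{1}{3561}$ ($d = \frac{1}{-3561} = - \frac{1}{3561} \approx -0.00028082$)
$\left(4771 + 2013\right) \left(d + T{\left(55 \right)}\right) = \left(4771 + 2013\right) \left(- \frac{1}{3561} + \left(1 + 3 \cdot 55\right)\right) = 6784 \left(- \frac{1}{3561} + \left(1 + 165\right)\right) = 6784 \left(- \frac{1}{3561} + 166\right) = 6784 \cdot \frac{591125}{3561} = \frac{4010192000}{3561}$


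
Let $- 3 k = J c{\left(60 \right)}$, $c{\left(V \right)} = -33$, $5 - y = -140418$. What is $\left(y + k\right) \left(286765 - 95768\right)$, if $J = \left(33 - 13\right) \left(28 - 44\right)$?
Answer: $26148062291$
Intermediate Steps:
$y = 140423$ ($y = 5 - -140418 = 5 + 140418 = 140423$)
$J = -320$ ($J = 20 \left(-16\right) = -320$)
$k = -3520$ ($k = - \frac{\left(-320\right) \left(-33\right)}{3} = \left(- \frac{1}{3}\right) 10560 = -3520$)
$\left(y + k\right) \left(286765 - 95768\right) = \left(140423 - 3520\right) \left(286765 - 95768\right) = 136903 \cdot 190997 = 26148062291$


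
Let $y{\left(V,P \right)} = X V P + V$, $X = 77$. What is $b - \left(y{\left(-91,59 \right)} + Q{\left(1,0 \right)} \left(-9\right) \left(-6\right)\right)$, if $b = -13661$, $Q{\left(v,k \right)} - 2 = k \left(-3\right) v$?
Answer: $399735$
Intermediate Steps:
$y{\left(V,P \right)} = V + 77 P V$ ($y{\left(V,P \right)} = 77 V P + V = 77 P V + V = V + 77 P V$)
$Q{\left(v,k \right)} = 2 - 3 k v$ ($Q{\left(v,k \right)} = 2 + k \left(-3\right) v = 2 + - 3 k v = 2 - 3 k v$)
$b - \left(y{\left(-91,59 \right)} + Q{\left(1,0 \right)} \left(-9\right) \left(-6\right)\right) = -13661 - \left(- 91 \left(1 + 77 \cdot 59\right) + \left(2 - 0 \cdot 1\right) \left(-9\right) \left(-6\right)\right) = -13661 - \left(- 91 \left(1 + 4543\right) + \left(2 + 0\right) \left(-9\right) \left(-6\right)\right) = -13661 - \left(\left(-91\right) 4544 + 2 \left(-9\right) \left(-6\right)\right) = -13661 - \left(-413504 - -108\right) = -13661 - \left(-413504 + 108\right) = -13661 - -413396 = -13661 + 413396 = 399735$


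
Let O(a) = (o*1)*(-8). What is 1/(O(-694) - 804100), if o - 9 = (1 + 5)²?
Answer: -1/804460 ≈ -1.2431e-6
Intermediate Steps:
o = 45 (o = 9 + (1 + 5)² = 9 + 6² = 9 + 36 = 45)
O(a) = -360 (O(a) = (45*1)*(-8) = 45*(-8) = -360)
1/(O(-694) - 804100) = 1/(-360 - 804100) = 1/(-804460) = -1/804460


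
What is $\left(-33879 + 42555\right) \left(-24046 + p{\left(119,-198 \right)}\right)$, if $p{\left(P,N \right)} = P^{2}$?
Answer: $-85762260$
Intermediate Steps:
$\left(-33879 + 42555\right) \left(-24046 + p{\left(119,-198 \right)}\right) = \left(-33879 + 42555\right) \left(-24046 + 119^{2}\right) = 8676 \left(-24046 + 14161\right) = 8676 \left(-9885\right) = -85762260$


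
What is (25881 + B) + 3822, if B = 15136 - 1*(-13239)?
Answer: 58078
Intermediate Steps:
B = 28375 (B = 15136 + 13239 = 28375)
(25881 + B) + 3822 = (25881 + 28375) + 3822 = 54256 + 3822 = 58078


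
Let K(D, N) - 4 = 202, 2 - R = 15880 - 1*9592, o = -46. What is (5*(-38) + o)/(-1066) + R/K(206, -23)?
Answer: -1663065/54899 ≈ -30.293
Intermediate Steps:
R = -6286 (R = 2 - (15880 - 1*9592) = 2 - (15880 - 9592) = 2 - 1*6288 = 2 - 6288 = -6286)
K(D, N) = 206 (K(D, N) = 4 + 202 = 206)
(5*(-38) + o)/(-1066) + R/K(206, -23) = (5*(-38) - 46)/(-1066) - 6286/206 = (-190 - 46)*(-1/1066) - 6286*1/206 = -236*(-1/1066) - 3143/103 = 118/533 - 3143/103 = -1663065/54899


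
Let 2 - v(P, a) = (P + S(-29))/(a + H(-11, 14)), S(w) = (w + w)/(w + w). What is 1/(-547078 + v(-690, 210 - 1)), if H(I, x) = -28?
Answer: -181/99020067 ≈ -1.8279e-6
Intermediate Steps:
S(w) = 1 (S(w) = (2*w)/((2*w)) = (2*w)*(1/(2*w)) = 1)
v(P, a) = 2 - (1 + P)/(-28 + a) (v(P, a) = 2 - (P + 1)/(a - 28) = 2 - (1 + P)/(-28 + a))
1/(-547078 + v(-690, 210 - 1)) = 1/(-547078 + (-57 - 1*(-690) + 2*(210 - 1))/(-28 + (210 - 1))) = 1/(-547078 + (-57 + 690 + 2*209)/(-28 + 209)) = 1/(-547078 + (-57 + 690 + 418)/181) = 1/(-547078 + (1/181)*1051) = 1/(-547078 + 1051/181) = 1/(-99020067/181) = -181/99020067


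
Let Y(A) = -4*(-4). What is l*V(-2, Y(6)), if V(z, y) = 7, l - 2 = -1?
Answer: 7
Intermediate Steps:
l = 1 (l = 2 - 1 = 1)
Y(A) = 16
l*V(-2, Y(6)) = 1*7 = 7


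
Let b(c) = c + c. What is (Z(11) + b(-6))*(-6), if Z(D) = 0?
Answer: 72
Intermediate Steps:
b(c) = 2*c
(Z(11) + b(-6))*(-6) = (0 + 2*(-6))*(-6) = (0 - 12)*(-6) = -12*(-6) = 72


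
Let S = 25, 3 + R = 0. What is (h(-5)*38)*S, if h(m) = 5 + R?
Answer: 1900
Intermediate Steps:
R = -3 (R = -3 + 0 = -3)
h(m) = 2 (h(m) = 5 - 3 = 2)
(h(-5)*38)*S = (2*38)*25 = 76*25 = 1900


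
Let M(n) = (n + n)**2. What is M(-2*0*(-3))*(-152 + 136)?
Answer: 0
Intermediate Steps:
M(n) = 4*n**2 (M(n) = (2*n)**2 = 4*n**2)
M(-2*0*(-3))*(-152 + 136) = (4*(-2*0*(-3))**2)*(-152 + 136) = (4*(0*(-3))**2)*(-16) = (4*0**2)*(-16) = (4*0)*(-16) = 0*(-16) = 0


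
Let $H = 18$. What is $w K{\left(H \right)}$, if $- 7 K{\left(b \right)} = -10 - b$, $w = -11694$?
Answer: $-46776$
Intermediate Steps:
$K{\left(b \right)} = \frac{10}{7} + \frac{b}{7}$ ($K{\left(b \right)} = - \frac{-10 - b}{7} = \frac{10}{7} + \frac{b}{7}$)
$w K{\left(H \right)} = - 11694 \left(\frac{10}{7} + \frac{1}{7} \cdot 18\right) = - 11694 \left(\frac{10}{7} + \frac{18}{7}\right) = \left(-11694\right) 4 = -46776$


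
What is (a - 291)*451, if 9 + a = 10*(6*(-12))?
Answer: -460020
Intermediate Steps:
a = -729 (a = -9 + 10*(6*(-12)) = -9 + 10*(-72) = -9 - 720 = -729)
(a - 291)*451 = (-729 - 291)*451 = -1020*451 = -460020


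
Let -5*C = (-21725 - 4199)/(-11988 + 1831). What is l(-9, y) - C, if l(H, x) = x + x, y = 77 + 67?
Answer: 14652004/50785 ≈ 288.51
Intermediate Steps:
C = -25924/50785 (C = -(-21725 - 4199)/(5*(-11988 + 1831)) = -(-25924)/(5*(-10157)) = -(-25924)*(-1)/(5*10157) = -⅕*25924/10157 = -25924/50785 ≈ -0.51047)
y = 144
l(H, x) = 2*x
l(-9, y) - C = 2*144 - 1*(-25924/50785) = 288 + 25924/50785 = 14652004/50785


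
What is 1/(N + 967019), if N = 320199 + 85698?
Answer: 1/1372916 ≈ 7.2838e-7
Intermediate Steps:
N = 405897
1/(N + 967019) = 1/(405897 + 967019) = 1/1372916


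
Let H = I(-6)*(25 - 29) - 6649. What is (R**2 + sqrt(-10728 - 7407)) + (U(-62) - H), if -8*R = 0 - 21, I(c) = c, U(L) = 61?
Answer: 428345/64 + 3*I*sqrt(2015) ≈ 6692.9 + 134.67*I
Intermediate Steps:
R = 21/8 (R = -(0 - 21)/8 = -1/8*(-21) = 21/8 ≈ 2.6250)
H = -6625 (H = -6*(25 - 29) - 6649 = -6*(-4) - 6649 = 24 - 6649 = -6625)
(R**2 + sqrt(-10728 - 7407)) + (U(-62) - H) = ((21/8)**2 + sqrt(-10728 - 7407)) + (61 - 1*(-6625)) = (441/64 + sqrt(-18135)) + (61 + 6625) = (441/64 + 3*I*sqrt(2015)) + 6686 = 428345/64 + 3*I*sqrt(2015)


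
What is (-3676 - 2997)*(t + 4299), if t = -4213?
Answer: -573878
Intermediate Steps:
(-3676 - 2997)*(t + 4299) = (-3676 - 2997)*(-4213 + 4299) = -6673*86 = -573878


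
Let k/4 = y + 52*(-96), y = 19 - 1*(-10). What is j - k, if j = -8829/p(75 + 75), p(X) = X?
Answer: 989657/50 ≈ 19793.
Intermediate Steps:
y = 29 (y = 19 + 10 = 29)
k = -19852 (k = 4*(29 + 52*(-96)) = 4*(29 - 4992) = 4*(-4963) = -19852)
j = -2943/50 (j = -8829/(75 + 75) = -8829/150 = -8829*1/150 = -2943/50 ≈ -58.860)
j - k = -2943/50 - 1*(-19852) = -2943/50 + 19852 = 989657/50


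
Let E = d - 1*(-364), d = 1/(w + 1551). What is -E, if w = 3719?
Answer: -1918281/5270 ≈ -364.00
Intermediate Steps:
d = 1/5270 (d = 1/(3719 + 1551) = 1/5270 ≈ 0.00018975)
E = 1918281/5270 (E = 1/5270 - 1*(-364) = 1/5270 + 364 = 1918281/5270 ≈ 364.00)
-E = -1*1918281/5270 = -1918281/5270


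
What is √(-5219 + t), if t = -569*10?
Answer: I*√10909 ≈ 104.45*I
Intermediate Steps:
t = -5690
√(-5219 + t) = √(-5219 - 5690) = √(-10909) = I*√10909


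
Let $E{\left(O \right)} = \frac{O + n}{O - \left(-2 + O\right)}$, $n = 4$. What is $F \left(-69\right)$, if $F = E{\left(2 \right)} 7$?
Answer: $-1449$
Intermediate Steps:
$E{\left(O \right)} = 2 + \frac{O}{2}$ ($E{\left(O \right)} = \frac{O + 4}{O - \left(-2 + O\right)} = \frac{4 + O}{2} = \left(4 + O\right) \frac{1}{2} = 2 + \frac{O}{2}$)
$F = 21$ ($F = \left(2 + \frac{1}{2} \cdot 2\right) 7 = \left(2 + 1\right) 7 = 3 \cdot 7 = 21$)
$F \left(-69\right) = 21 \left(-69\right) = -1449$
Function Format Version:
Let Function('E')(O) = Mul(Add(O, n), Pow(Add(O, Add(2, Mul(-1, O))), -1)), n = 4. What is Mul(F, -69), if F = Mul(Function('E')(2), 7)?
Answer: -1449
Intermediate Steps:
Function('E')(O) = Add(2, Mul(Rational(1, 2), O)) (Function('E')(O) = Mul(Add(O, 4), Pow(Add(O, Add(2, Mul(-1, O))), -1)) = Mul(Add(4, O), Pow(2, -1)) = Mul(Add(4, O), Rational(1, 2)) = Add(2, Mul(Rational(1, 2), O)))
F = 21 (F = Mul(Add(2, Mul(Rational(1, 2), 2)), 7) = Mul(Add(2, 1), 7) = Mul(3, 7) = 21)
Mul(F, -69) = Mul(21, -69) = -1449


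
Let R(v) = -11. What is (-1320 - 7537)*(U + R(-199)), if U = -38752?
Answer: 343323891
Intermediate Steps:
(-1320 - 7537)*(U + R(-199)) = (-1320 - 7537)*(-38752 - 11) = -8857*(-38763) = 343323891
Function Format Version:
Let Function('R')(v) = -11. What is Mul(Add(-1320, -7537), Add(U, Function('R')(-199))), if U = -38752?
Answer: 343323891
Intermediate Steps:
Mul(Add(-1320, -7537), Add(U, Function('R')(-199))) = Mul(Add(-1320, -7537), Add(-38752, -11)) = Mul(-8857, -38763) = 343323891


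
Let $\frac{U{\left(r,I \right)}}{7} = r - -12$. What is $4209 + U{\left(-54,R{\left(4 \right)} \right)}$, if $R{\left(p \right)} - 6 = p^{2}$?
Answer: $3915$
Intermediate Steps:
$R{\left(p \right)} = 6 + p^{2}$
$U{\left(r,I \right)} = 84 + 7 r$ ($U{\left(r,I \right)} = 7 \left(r - -12\right) = 7 \left(r + 12\right) = 7 \left(12 + r\right) = 84 + 7 r$)
$4209 + U{\left(-54,R{\left(4 \right)} \right)} = 4209 + \left(84 + 7 \left(-54\right)\right) = 4209 + \left(84 - 378\right) = 4209 - 294 = 3915$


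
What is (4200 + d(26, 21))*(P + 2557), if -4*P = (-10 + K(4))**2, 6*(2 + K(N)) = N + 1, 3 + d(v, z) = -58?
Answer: 1505432941/144 ≈ 1.0454e+7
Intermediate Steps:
d(v, z) = -61 (d(v, z) = -3 - 58 = -61)
K(N) = -11/6 + N/6 (K(N) = -2 + (N + 1)/6 = -2 + (1 + N)/6 = -2 + (1/6 + N/6) = -11/6 + N/6)
P = -4489/144 (P = -(-10 + (-11/6 + (1/6)*4))**2/4 = -(-10 + (-11/6 + 2/3))**2/4 = -(-10 - 7/6)**2/4 = -(-67/6)**2/4 = -1/4*4489/36 = -4489/144 ≈ -31.174)
(4200 + d(26, 21))*(P + 2557) = (4200 - 61)*(-4489/144 + 2557) = 4139*(363719/144) = 1505432941/144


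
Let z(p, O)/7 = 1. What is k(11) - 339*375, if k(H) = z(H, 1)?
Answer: -127118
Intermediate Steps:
z(p, O) = 7 (z(p, O) = 7*1 = 7)
k(H) = 7
k(11) - 339*375 = 7 - 339*375 = 7 - 127125 = -127118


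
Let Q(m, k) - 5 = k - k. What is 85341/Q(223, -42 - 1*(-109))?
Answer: 85341/5 ≈ 17068.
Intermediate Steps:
Q(m, k) = 5 (Q(m, k) = 5 + (k - k) = 5 + 0 = 5)
85341/Q(223, -42 - 1*(-109)) = 85341/5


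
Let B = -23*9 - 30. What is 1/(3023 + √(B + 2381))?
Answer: 3023/9136385 - 4*√134/9136385 ≈ 0.00032581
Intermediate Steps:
B = -237 (B = -207 - 30 = -237)
1/(3023 + √(B + 2381)) = 1/(3023 + √(-237 + 2381)) = 1/(3023 + √2144) = 1/(3023 + 4*√134)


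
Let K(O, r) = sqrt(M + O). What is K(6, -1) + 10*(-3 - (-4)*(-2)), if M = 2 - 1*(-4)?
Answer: -110 + 2*sqrt(3) ≈ -106.54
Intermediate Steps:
M = 6 (M = 2 + 4 = 6)
K(O, r) = sqrt(6 + O)
K(6, -1) + 10*(-3 - (-4)*(-2)) = sqrt(6 + 6) + 10*(-3 - (-4)*(-2)) = sqrt(12) + 10*(-3 - 1*8) = 2*sqrt(3) + 10*(-3 - 8) = 2*sqrt(3) + 10*(-11) = 2*sqrt(3) - 110 = -110 + 2*sqrt(3)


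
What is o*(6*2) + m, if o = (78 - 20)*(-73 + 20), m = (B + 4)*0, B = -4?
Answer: -36888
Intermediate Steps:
m = 0 (m = (-4 + 4)*0 = 0*0 = 0)
o = -3074 (o = 58*(-53) = -3074)
o*(6*2) + m = -18444*2 + 0 = -3074*12 + 0 = -36888 + 0 = -36888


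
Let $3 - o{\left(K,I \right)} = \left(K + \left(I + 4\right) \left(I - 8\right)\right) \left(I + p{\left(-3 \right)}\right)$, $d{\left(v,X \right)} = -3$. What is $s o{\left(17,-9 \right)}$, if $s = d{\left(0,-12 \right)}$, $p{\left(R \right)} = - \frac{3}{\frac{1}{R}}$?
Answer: $-9$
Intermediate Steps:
$p{\left(R \right)} = - 3 R$
$o{\left(K,I \right)} = 3 - \left(9 + I\right) \left(K + \left(-8 + I\right) \left(4 + I\right)\right)$ ($o{\left(K,I \right)} = 3 - \left(K + \left(I + 4\right) \left(I - 8\right)\right) \left(I - -9\right) = 3 - \left(K + \left(4 + I\right) \left(-8 + I\right)\right) \left(I + 9\right) = 3 - \left(K + \left(-8 + I\right) \left(4 + I\right)\right) \left(9 + I\right) = 3 - \left(9 + I\right) \left(K + \left(-8 + I\right) \left(4 + I\right)\right)$)
$s = -3$
$s o{\left(17,-9 \right)} = - 3 \left(291 - \left(-9\right)^{3} - 153 - 5 \left(-9\right)^{2} + 68 \left(-9\right) - \left(-9\right) 17\right) = - 3 \left(291 - -729 - 153 - 405 - 612 + 153\right) = - 3 \left(291 + 729 - 153 - 405 - 612 + 153\right) = \left(-3\right) 3 = -9$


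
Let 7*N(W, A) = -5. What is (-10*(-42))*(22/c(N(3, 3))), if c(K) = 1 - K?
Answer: 5390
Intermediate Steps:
N(W, A) = -5/7 (N(W, A) = (1/7)*(-5) = -5/7)
(-10*(-42))*(22/c(N(3, 3))) = (-10*(-42))*(22/(1 - 1*(-5/7))) = 420*(22/(1 + 5/7)) = 420*(22/(12/7)) = 420*(22*(7/12)) = 420*(77/6) = 5390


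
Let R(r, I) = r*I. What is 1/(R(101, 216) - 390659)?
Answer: -1/368843 ≈ -2.7112e-6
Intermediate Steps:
R(r, I) = I*r
1/(R(101, 216) - 390659) = 1/(216*101 - 390659) = 1/(21816 - 390659) = 1/(-368843) = -1/368843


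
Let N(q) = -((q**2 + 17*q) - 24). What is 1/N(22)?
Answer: -1/834 ≈ -0.0011990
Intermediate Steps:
N(q) = 24 - q**2 - 17*q (N(q) = -(-24 + q**2 + 17*q) = 24 - q**2 - 17*q)
1/N(22) = 1/(24 - 1*22**2 - 17*22) = 1/(24 - 1*484 - 374) = 1/(24 - 484 - 374) = 1/(-834) = -1/834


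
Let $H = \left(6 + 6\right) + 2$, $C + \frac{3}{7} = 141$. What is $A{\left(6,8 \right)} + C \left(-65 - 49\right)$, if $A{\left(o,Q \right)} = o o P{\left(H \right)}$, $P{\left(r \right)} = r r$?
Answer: $- \frac{62784}{7} \approx -8969.1$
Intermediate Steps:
$C = \frac{984}{7}$ ($C = - \frac{3}{7} + 141 = \frac{984}{7} \approx 140.57$)
$H = 14$ ($H = 12 + 2 = 14$)
$P{\left(r \right)} = r^{2}$
$A{\left(o,Q \right)} = 196 o^{2}$ ($A{\left(o,Q \right)} = o o 14^{2} = o^{2} \cdot 196 = 196 o^{2}$)
$A{\left(6,8 \right)} + C \left(-65 - 49\right) = 196 \cdot 6^{2} + \frac{984 \left(-65 - 49\right)}{7} = 196 \cdot 36 + \frac{984}{7} \left(-114\right) = 7056 - \frac{112176}{7} = - \frac{62784}{7}$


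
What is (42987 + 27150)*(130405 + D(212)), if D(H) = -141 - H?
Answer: 9121457124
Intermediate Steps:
(42987 + 27150)*(130405 + D(212)) = (42987 + 27150)*(130405 + (-141 - 1*212)) = 70137*(130405 + (-141 - 212)) = 70137*(130405 - 353) = 70137*130052 = 9121457124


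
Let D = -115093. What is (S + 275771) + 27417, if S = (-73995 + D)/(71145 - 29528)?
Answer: 12617585908/41617 ≈ 3.0318e+5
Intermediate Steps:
S = -189088/41617 (S = (-73995 - 115093)/(71145 - 29528) = -189088/41617 ≈ -4.5435)
(S + 275771) + 27417 = (-189088/41617 + 275771) + 27417 = 11476572619/41617 + 27417 = 12617585908/41617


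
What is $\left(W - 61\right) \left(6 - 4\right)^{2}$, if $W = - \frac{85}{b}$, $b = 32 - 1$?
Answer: $- \frac{7904}{31} \approx -254.97$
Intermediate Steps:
$b = 31$
$W = - \frac{85}{31} \approx -2.7419$
$\left(W - 61\right) \left(6 - 4\right)^{2} = \left(- \frac{85}{31} - 61\right) \left(6 - 4\right)^{2} = - \frac{1976 \cdot 2^{2}}{31} = \left(- \frac{1976}{31}\right) 4 = - \frac{7904}{31}$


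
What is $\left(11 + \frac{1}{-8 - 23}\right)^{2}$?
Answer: $\frac{115600}{961} \approx 120.29$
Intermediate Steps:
$\left(11 + \frac{1}{-8 - 23}\right)^{2} = \left(11 + \frac{1}{-31}\right)^{2} = \left(11 - \frac{1}{31}\right)^{2} = \left(\frac{340}{31}\right)^{2} = \frac{115600}{961}$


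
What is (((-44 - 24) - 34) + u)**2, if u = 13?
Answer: 7921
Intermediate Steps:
(((-44 - 24) - 34) + u)**2 = (((-44 - 24) - 34) + 13)**2 = ((-68 - 34) + 13)**2 = (-102 + 13)**2 = (-89)**2 = 7921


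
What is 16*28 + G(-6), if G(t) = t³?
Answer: 232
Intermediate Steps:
16*28 + G(-6) = 16*28 + (-6)³ = 448 - 216 = 232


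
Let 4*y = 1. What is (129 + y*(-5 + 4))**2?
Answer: 265225/16 ≈ 16577.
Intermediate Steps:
y = 1/4 (y = (1/4)*1 = 1/4 ≈ 0.25000)
(129 + y*(-5 + 4))**2 = (129 + (-5 + 4)/4)**2 = (129 + (1/4)*(-1))**2 = (129 - 1/4)**2 = (515/4)**2 = 265225/16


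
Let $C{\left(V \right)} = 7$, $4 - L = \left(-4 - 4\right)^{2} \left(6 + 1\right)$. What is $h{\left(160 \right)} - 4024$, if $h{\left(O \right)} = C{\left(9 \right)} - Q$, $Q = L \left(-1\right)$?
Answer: $-4461$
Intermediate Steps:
$L = -444$ ($L = 4 - \left(-4 - 4\right)^{2} \left(6 + 1\right) = 4 - \left(-8\right)^{2} \cdot 7 = 4 - 64 \cdot 7 = 4 - 448 = -444$)
$Q = 444$ ($Q = \left(-444\right) \left(-1\right) = 444$)
$h{\left(O \right)} = -437$ ($h{\left(O \right)} = 7 - 444 = -437$)
$h{\left(160 \right)} - 4024 = -437 - 4024 = -4461$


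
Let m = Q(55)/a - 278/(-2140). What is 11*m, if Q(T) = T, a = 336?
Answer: 580547/179760 ≈ 3.2296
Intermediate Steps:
m = 52777/179760 (m = 55/336 - 278/(-2140) = 55*(1/336) - 278*(-1/2140) = 55/336 + 139/1070 = 52777/179760 ≈ 0.29360)
11*m = 11*(52777/179760) = 580547/179760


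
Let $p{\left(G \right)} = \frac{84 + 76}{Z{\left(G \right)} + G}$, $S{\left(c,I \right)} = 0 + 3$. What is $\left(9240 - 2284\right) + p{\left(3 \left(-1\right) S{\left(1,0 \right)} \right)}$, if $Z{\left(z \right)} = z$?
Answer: $\frac{62524}{9} \approx 6947.1$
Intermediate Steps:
$S{\left(c,I \right)} = 3$
$p{\left(G \right)} = \frac{80}{G}$ ($p{\left(G \right)} = \frac{84 + 76}{G + G} = \frac{160}{2 G} = 160 \frac{1}{2 G} = \frac{80}{G}$)
$\left(9240 - 2284\right) + p{\left(3 \left(-1\right) S{\left(1,0 \right)} \right)} = \left(9240 - 2284\right) + \frac{80}{3 \left(-1\right) 3} = 6956 + \frac{80}{\left(-3\right) 3} = 6956 + \frac{80}{-9} = 6956 + 80 \left(- \frac{1}{9}\right) = 6956 - \frac{80}{9} = \frac{62524}{9}$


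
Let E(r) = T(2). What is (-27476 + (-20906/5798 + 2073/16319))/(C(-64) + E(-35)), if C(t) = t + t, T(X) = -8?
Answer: 325005159909/1608498554 ≈ 202.05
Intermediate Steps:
C(t) = 2*t
E(r) = -8
(-27476 + (-20906/5798 + 2073/16319))/(C(-64) + E(-35)) = (-27476 + (-20906/5798 + 2073/16319))/(2*(-64) - 8) = (-27476 + (-20906*1/5798 + 2073*(1/16319)))/(-128 - 8) = (-27476 + (-10453/2899 + 2073/16319))/(-136) = (-27476 - 164572880/47308781)*(-1/136) = -1300020639636/47308781*(-1/136) = 325005159909/1608498554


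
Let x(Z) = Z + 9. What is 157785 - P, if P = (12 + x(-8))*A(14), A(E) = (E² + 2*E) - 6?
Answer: 154951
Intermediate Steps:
x(Z) = 9 + Z
A(E) = -6 + E² + 2*E
P = 2834 (P = (12 + (9 - 8))*(-6 + 14² + 2*14) = (12 + 1)*(-6 + 196 + 28) = 13*218 = 2834)
157785 - P = 157785 - 1*2834 = 157785 - 2834 = 154951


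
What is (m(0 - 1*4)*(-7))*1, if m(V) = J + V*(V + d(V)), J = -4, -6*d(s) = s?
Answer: -196/3 ≈ -65.333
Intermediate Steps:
d(s) = -s/6
m(V) = -4 + 5*V**2/6 (m(V) = -4 + V*(V - V/6) = -4 + V*(5*V/6) = -4 + 5*V**2/6)
(m(0 - 1*4)*(-7))*1 = ((-4 + 5*(0 - 1*4)**2/6)*(-7))*1 = ((-4 + 5*(0 - 4)**2/6)*(-7))*1 = ((-4 + (5/6)*(-4)**2)*(-7))*1 = ((-4 + (5/6)*16)*(-7))*1 = ((-4 + 40/3)*(-7))*1 = ((28/3)*(-7))*1 = -196/3*1 = -196/3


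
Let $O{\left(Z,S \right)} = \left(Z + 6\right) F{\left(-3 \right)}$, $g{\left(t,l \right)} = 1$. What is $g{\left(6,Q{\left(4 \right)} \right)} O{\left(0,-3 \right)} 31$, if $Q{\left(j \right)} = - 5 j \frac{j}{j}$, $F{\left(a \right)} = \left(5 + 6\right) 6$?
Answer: $12276$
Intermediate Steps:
$F{\left(a \right)} = 66$ ($F{\left(a \right)} = 11 \cdot 6 = 66$)
$Q{\left(j \right)} = - 5 j$ ($Q{\left(j \right)} = - 5 j 1 = - 5 j$)
$O{\left(Z,S \right)} = 396 + 66 Z$ ($O{\left(Z,S \right)} = \left(Z + 6\right) 66 = \left(6 + Z\right) 66 = 396 + 66 Z$)
$g{\left(6,Q{\left(4 \right)} \right)} O{\left(0,-3 \right)} 31 = 1 \left(396 + 66 \cdot 0\right) 31 = 1 \left(396 + 0\right) 31 = 1 \cdot 396 \cdot 31 = 396 \cdot 31 = 12276$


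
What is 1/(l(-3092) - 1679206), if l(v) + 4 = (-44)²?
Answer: -1/1677274 ≈ -5.9621e-7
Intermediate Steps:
l(v) = 1932 (l(v) = -4 + (-44)² = -4 + 1936 = 1932)
1/(l(-3092) - 1679206) = 1/(1932 - 1679206) = 1/(-1677274) = -1/1677274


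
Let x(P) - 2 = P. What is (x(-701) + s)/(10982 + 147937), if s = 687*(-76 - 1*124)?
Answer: -46033/52973 ≈ -0.86899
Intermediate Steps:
x(P) = 2 + P
s = -137400 (s = 687*(-76 - 124) = 687*(-200) = -137400)
(x(-701) + s)/(10982 + 147937) = ((2 - 701) - 137400)/(10982 + 147937) = (-699 - 137400)/158919 = -138099*1/158919 = -46033/52973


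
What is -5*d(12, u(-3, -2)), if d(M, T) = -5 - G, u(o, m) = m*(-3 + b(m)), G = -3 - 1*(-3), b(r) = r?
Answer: 25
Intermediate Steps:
G = 0 (G = -3 + 3 = 0)
u(o, m) = m*(-3 + m)
d(M, T) = -5 (d(M, T) = -5 - 1*0 = -5 + 0 = -5)
-5*d(12, u(-3, -2)) = -5*(-5) = 25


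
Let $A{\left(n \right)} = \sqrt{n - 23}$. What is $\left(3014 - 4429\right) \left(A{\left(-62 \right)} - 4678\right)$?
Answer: $6619370 - 1415 i \sqrt{85} \approx 6.6194 \cdot 10^{6} - 13046.0 i$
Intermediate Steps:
$A{\left(n \right)} = \sqrt{-23 + n}$
$\left(3014 - 4429\right) \left(A{\left(-62 \right)} - 4678\right) = \left(3014 - 4429\right) \left(\sqrt{-23 - 62} - 4678\right) = - 1415 \left(\sqrt{-85} - 4678\right) = - 1415 \left(i \sqrt{85} - 4678\right) = - 1415 \left(-4678 + i \sqrt{85}\right) = 6619370 - 1415 i \sqrt{85}$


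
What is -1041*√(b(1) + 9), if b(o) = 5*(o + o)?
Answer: -1041*√19 ≈ -4537.6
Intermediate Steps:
b(o) = 10*o (b(o) = 5*(2*o) = 10*o)
-1041*√(b(1) + 9) = -1041*√(10*1 + 9) = -1041*√(10 + 9) = -1041*√19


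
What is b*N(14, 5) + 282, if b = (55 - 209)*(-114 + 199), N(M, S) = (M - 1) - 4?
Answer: -117528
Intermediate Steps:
N(M, S) = -5 + M (N(M, S) = (-1 + M) - 4 = -5 + M)
b = -13090 (b = -154*85 = -13090)
b*N(14, 5) + 282 = -13090*(-5 + 14) + 282 = -13090*9 + 282 = -117810 + 282 = -117528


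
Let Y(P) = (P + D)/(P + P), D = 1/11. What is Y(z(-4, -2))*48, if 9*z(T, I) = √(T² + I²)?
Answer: 24 + 108*√5/55 ≈ 28.391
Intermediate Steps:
D = 1/11 ≈ 0.090909
z(T, I) = √(I² + T²)/9 (z(T, I) = √(T² + I²)/9 = √(I² + T²)/9)
Y(P) = (1/11 + P)/(2*P) (Y(P) = (P + 1/11)/(P + P) = (1/11 + P)/((2*P)) = (1/11 + P)*(1/(2*P)) = (1/11 + P)/(2*P))
Y(z(-4, -2))*48 = ((1 + 11*(√((-2)² + (-4)²)/9))/(22*((√((-2)² + (-4)²)/9))))*48 = ((1 + 11*(√(4 + 16)/9))/(22*((√(4 + 16)/9))))*48 = ((1 + 11*(√20/9))/(22*((√20/9))))*48 = ((1 + 11*((2*√5)/9))/(22*(((2*√5)/9))))*48 = ((1 + 11*(2*√5/9))/(22*((2*√5/9))))*48 = ((9*√5/10)*(1 + 22*√5/9)/22)*48 = (9*√5*(1 + 22*√5/9)/220)*48 = 108*√5*(1 + 22*√5/9)/55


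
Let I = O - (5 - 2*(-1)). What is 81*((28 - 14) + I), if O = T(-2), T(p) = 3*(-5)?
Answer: -648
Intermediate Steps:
T(p) = -15
O = -15
I = -22 (I = -15 - (5 - 2*(-1)) = -15 - (5 + 2) = -15 - 1*7 = -15 - 7 = -22)
81*((28 - 14) + I) = 81*((28 - 14) - 22) = 81*(14 - 22) = 81*(-8) = -648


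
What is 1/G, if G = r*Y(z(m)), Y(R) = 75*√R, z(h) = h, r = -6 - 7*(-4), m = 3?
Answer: √3/4950 ≈ 0.00034991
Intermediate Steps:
r = 22 (r = -6 + 28 = 22)
G = 1650*√3 (G = 22*(75*√3) = 1650*√3 ≈ 2857.9)
1/G = 1/(1650*√3) = √3/4950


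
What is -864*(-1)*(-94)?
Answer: -81216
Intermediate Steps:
-864*(-1)*(-94) = -72*(-12)*(-94) = 864*(-94) = -81216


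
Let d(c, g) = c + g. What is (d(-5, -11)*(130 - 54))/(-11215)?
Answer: 1216/11215 ≈ 0.10843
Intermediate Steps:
(d(-5, -11)*(130 - 54))/(-11215) = ((-5 - 11)*(130 - 54))/(-11215) = -16*76*(-1/11215) = -1216*(-1/11215) = 1216/11215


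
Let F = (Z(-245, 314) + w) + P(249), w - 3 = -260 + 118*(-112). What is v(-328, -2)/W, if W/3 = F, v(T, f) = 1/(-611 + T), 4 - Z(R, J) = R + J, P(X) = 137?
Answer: 1/37750617 ≈ 2.6490e-8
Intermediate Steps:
Z(R, J) = 4 - J - R (Z(R, J) = 4 - (R + J) = 4 - (J + R) = 4 + (-J - R) = 4 - J - R)
w = -13473 (w = 3 + (-260 + 118*(-112)) = 3 + (-260 - 13216) = 3 - 13476 = -13473)
F = -13401 (F = ((4 - 1*314 - 1*(-245)) - 13473) + 137 = ((4 - 314 + 245) - 13473) + 137 = (-65 - 13473) + 137 = -13538 + 137 = -13401)
W = -40203 (W = 3*(-13401) = -40203)
v(-328, -2)/W = 1/(-611 - 328*(-40203)) = -1/40203/(-939) = -1/939*(-1/40203) = 1/37750617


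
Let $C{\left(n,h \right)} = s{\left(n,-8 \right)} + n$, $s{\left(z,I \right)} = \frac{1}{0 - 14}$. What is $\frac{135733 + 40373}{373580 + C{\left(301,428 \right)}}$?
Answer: $\frac{2465484}{5234333} \approx 0.47102$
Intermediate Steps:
$s{\left(z,I \right)} = - \frac{1}{14}$ ($s{\left(z,I \right)} = \frac{1}{-14} = - \frac{1}{14}$)
$C{\left(n,h \right)} = - \frac{1}{14} + n$
$\frac{135733 + 40373}{373580 + C{\left(301,428 \right)}} = \frac{135733 + 40373}{373580 + \left(- \frac{1}{14} + 301\right)} = \frac{176106}{373580 + \frac{4213}{14}} = \frac{176106}{\frac{5234333}{14}} = 176106 \cdot \frac{14}{5234333} = \frac{2465484}{5234333}$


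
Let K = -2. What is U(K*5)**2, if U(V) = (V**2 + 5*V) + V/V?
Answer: 2601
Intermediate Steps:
U(V) = 1 + V**2 + 5*V (U(V) = (V**2 + 5*V) + 1 = 1 + V**2 + 5*V)
U(K*5)**2 = (1 + (-2*5)**2 + 5*(-2*5))**2 = (1 + (-10)**2 + 5*(-10))**2 = (1 + 100 - 50)**2 = 51**2 = 2601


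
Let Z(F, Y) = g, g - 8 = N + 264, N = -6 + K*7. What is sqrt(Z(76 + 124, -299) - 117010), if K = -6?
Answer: I*sqrt(116786) ≈ 341.74*I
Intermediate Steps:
N = -48 (N = -6 - 6*7 = -6 - 42 = -48)
g = 224 (g = 8 + (-48 + 264) = 8 + 216 = 224)
Z(F, Y) = 224
sqrt(Z(76 + 124, -299) - 117010) = sqrt(224 - 117010) = sqrt(-116786) = I*sqrt(116786)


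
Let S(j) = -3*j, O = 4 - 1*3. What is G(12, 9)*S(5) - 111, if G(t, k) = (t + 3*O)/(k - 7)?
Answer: -447/2 ≈ -223.50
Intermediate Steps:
O = 1 (O = 4 - 3 = 1)
G(t, k) = (3 + t)/(-7 + k) (G(t, k) = (t + 3*1)/(k - 7) = (t + 3)/(-7 + k) = (3 + t)/(-7 + k))
G(12, 9)*S(5) - 111 = ((3 + 12)/(-7 + 9))*(-3*5) - 111 = (15/2)*(-15) - 111 = -225/2 - 111 = -447/2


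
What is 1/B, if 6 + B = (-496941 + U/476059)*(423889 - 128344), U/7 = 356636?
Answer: -476059/69917299080412869 ≈ -6.8089e-12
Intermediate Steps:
U = 2496452 (U = 7*356636 = 2496452)
B = -69917299080412869/476059 (B = -6 + (-496941 + 2496452/476059)*(423889 - 128344) = -6 + (-496941 + 2496452*(1/476059))*295545 = -6 + (-496941 + 2496452/476059)*295545 = -6 - 236570739067/476059*295545 = -6 - 69917299077556515/476059 = -69917299080412869/476059 ≈ -1.4687e+11)
1/B = 1/(-69917299080412869/476059) = -476059/69917299080412869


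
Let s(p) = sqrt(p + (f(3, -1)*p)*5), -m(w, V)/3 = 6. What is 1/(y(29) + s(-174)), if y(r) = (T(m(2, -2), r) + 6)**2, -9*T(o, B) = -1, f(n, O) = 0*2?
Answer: 245025/10292239 - 6561*I*sqrt(174)/10292239 ≈ 0.023807 - 0.0084088*I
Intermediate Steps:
f(n, O) = 0
m(w, V) = -18 (m(w, V) = -3*6 = -18)
T(o, B) = 1/9 (T(o, B) = -1/9*(-1) = 1/9)
y(r) = 3025/81 (y(r) = (1/9 + 6)**2 = (55/9)**2 = 3025/81)
s(p) = sqrt(p) (s(p) = sqrt(p + (0*p)*5) = sqrt(p + 0*5) = sqrt(p + 0) = sqrt(p))
1/(y(29) + s(-174)) = 1/(3025/81 + sqrt(-174)) = 1/(3025/81 + I*sqrt(174))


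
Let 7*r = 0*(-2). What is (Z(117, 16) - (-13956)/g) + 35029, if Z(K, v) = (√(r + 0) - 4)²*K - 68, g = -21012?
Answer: 64493420/1751 ≈ 36832.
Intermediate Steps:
r = 0 (r = (0*(-2))/7 = (⅐)*0 = 0)
Z(K, v) = -68 + 16*K (Z(K, v) = (√(0 + 0) - 4)²*K - 68 = (√0 - 4)²*K - 68 = (0 - 4)²*K - 68 = (-4)²*K - 68 = 16*K - 68 = -68 + 16*K)
(Z(117, 16) - (-13956)/g) + 35029 = ((-68 + 16*117) - (-13956)/(-21012)) + 35029 = ((-68 + 1872) - (-13956)*(-1)/21012) + 35029 = (1804 - 1*1163/1751) + 35029 = (1804 - 1163/1751) + 35029 = 3157641/1751 + 35029 = 64493420/1751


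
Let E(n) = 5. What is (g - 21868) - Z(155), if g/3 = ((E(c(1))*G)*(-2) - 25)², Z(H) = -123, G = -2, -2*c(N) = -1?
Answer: -21670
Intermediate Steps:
c(N) = ½ (c(N) = -½*(-1) = ½)
g = 75 (g = 3*((5*(-2))*(-2) - 25)² = 3*(-10*(-2) - 25)² = 3*(20 - 25)² = 3*(-5)² = 3*25 = 75)
(g - 21868) - Z(155) = (75 - 21868) - 1*(-123) = -21793 + 123 = -21670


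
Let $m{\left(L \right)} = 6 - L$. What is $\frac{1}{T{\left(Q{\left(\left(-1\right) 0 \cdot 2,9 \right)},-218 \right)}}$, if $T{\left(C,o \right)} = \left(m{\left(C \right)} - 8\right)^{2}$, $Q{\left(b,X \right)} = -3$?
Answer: $1$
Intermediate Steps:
$T{\left(C,o \right)} = \left(-2 - C\right)^{2}$ ($T{\left(C,o \right)} = \left(\left(6 - C\right) - 8\right)^{2} = \left(-2 - C\right)^{2}$)
$\frac{1}{T{\left(Q{\left(\left(-1\right) 0 \cdot 2,9 \right)},-218 \right)}} = \frac{1}{\left(2 - 3\right)^{2}} = \frac{1}{\left(-1\right)^{2}} = 1^{-1} = 1$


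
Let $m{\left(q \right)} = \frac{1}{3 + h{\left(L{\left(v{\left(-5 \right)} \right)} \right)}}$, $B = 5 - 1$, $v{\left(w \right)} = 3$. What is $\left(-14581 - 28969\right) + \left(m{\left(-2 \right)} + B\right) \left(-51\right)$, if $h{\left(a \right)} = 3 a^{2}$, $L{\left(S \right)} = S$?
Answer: $- \frac{437557}{10} \approx -43756.0$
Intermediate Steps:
$B = 4$ ($B = 5 - 1 = 4$)
$m{\left(q \right)} = \frac{1}{30}$ ($m{\left(q \right)} = \frac{1}{3 + 3 \cdot 3^{2}} = \frac{1}{3 + 3 \cdot 9} = \frac{1}{3 + 27} = \frac{1}{30}$)
$\left(-14581 - 28969\right) + \left(m{\left(-2 \right)} + B\right) \left(-51\right) = \left(-14581 - 28969\right) + \left(\frac{1}{30} + 4\right) \left(-51\right) = -43550 + \frac{121}{30} \left(-51\right) = -43550 - \frac{2057}{10} = - \frac{437557}{10}$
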